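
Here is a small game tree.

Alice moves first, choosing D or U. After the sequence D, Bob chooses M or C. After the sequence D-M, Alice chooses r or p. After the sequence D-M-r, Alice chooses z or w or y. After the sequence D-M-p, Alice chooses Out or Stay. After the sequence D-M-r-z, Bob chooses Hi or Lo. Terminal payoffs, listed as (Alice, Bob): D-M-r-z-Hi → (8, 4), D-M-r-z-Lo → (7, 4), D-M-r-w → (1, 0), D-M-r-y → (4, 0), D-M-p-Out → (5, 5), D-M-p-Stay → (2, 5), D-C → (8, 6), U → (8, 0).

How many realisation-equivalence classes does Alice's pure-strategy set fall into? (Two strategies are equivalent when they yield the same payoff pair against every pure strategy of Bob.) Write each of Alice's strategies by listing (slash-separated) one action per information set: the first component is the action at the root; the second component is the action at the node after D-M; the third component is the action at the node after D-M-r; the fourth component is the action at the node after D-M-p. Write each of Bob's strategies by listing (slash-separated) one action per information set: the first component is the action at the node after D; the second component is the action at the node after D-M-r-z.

6

Alice has 24 pure strategies: D/r/z/Out, D/r/z/Stay, D/r/w/Out, D/r/w/Stay, D/r/y/Out, D/r/y/Stay, D/p/z/Out, D/p/z/Stay, D/p/w/Out, D/p/w/Stay, D/p/y/Out, D/p/y/Stay, U/r/z/Out, U/r/z/Stay, U/r/w/Out, U/r/w/Stay, U/r/y/Out, U/r/y/Stay, U/p/z/Out, U/p/z/Stay, U/p/w/Out, U/p/w/Stay, U/p/y/Out, U/p/y/Stay. Columns: M/Hi, M/Lo, C/Hi, C/Lo.
{D/r/z/Out, D/r/z/Stay} → row (8,4) (7,4) (8,6) (8,6)
{D/r/w/Out, D/r/w/Stay} → row (1,0) (1,0) (8,6) (8,6)
{D/r/y/Out, D/r/y/Stay} → row (4,0) (4,0) (8,6) (8,6)
{D/p/z/Out, D/p/w/Out, D/p/y/Out} → row (5,5) (5,5) (8,6) (8,6)
{D/p/z/Stay, D/p/w/Stay, D/p/y/Stay} → row (2,5) (2,5) (8,6) (8,6)
{U/r/z/Out, U/r/z/Stay, U/r/w/Out, U/r/w/Stay, U/r/y/Out, U/r/y/Stay, U/p/z/Out, U/p/z/Stay, U/p/w/Out, U/p/w/Stay, U/p/y/Out, U/p/y/Stay} → row (8,0) (8,0) (8,0) (8,0)
That's 6 distinct rows out of 24 strategies.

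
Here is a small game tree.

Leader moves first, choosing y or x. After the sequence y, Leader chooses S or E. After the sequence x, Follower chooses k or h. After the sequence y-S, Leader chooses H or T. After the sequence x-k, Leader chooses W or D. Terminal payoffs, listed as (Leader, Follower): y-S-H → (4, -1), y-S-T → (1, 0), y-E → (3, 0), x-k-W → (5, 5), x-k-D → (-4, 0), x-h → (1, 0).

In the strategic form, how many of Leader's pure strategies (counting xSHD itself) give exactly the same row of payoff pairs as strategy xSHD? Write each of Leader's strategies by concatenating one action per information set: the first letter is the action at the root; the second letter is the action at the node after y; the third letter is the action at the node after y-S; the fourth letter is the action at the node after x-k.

4

Row for xSHD (columns k, h): (-4,0) (1,0).
Under xSHD, Leader's choice at the node after y and at the node after y-S can never be reached regardless of what Follower does, so varying those choices leaves every outcome unchanged.
Holding the reachable choices fixed and varying the unreachable ones freely already gives 2 × 2 = 4 equivalent strategies.
No other strategy reproduces this row, so those 4 are the full class: xSHD, xSTD, xEHD, xETD.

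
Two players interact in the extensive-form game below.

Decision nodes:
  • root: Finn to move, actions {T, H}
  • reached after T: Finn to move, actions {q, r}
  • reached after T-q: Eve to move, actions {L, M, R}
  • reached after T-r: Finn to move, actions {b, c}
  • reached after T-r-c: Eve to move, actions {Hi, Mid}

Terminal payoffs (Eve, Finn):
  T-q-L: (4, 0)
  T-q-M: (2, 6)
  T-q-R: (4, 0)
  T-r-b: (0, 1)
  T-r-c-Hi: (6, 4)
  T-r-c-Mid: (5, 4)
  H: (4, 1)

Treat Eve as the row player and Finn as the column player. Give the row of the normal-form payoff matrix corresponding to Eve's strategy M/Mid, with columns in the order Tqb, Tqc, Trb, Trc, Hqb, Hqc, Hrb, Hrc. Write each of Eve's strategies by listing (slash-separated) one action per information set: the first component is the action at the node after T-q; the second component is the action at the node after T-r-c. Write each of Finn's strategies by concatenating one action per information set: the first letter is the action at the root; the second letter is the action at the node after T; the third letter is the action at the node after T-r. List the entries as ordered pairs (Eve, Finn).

(2,6) (2,6) (0,1) (5,4) (4,1) (4,1) (4,1) (4,1)

vs Tqb: Finn plays T → Finn plays q at [T] → Eve plays M at [T-q] → (2, 6)
vs Tqc: Finn plays T → Finn plays q at [T] → Eve plays M at [T-q] → (2, 6)
vs Trb: Finn plays T → Finn plays r at [T] → Finn plays b at [T-r] → (0, 1)
vs Trc: Finn plays T → Finn plays r at [T] → Finn plays c at [T-r] → Eve plays Mid at [T-r-c] → (5, 4)
vs Hqb: Finn plays H → (4, 1)
vs Hqc: Finn plays H → (4, 1)
vs Hrb: Finn plays H → (4, 1)
vs Hrc: Finn plays H → (4, 1)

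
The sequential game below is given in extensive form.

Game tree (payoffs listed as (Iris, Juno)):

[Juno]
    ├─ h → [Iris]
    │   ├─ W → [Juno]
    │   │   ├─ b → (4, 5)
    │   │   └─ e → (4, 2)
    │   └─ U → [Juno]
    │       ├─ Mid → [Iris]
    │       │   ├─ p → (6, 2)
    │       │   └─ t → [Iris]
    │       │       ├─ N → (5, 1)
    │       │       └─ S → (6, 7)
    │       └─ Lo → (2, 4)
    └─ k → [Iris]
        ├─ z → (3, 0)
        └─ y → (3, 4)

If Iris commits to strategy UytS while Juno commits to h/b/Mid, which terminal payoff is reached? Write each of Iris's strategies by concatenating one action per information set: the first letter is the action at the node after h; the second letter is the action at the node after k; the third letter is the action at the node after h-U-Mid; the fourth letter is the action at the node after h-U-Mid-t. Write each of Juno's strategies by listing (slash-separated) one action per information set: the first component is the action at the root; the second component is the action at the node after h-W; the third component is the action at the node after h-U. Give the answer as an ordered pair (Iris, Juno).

Trace the play path from the root:
  Juno plays h
  Iris plays U at [h]
  Juno plays Mid at [h-U]
  Iris plays t at [h-U-Mid]
  Iris plays S at [h-U-Mid-t]
→ terminal payoff (6, 7).
(Iris's choice at the node after k is never reached on this path, so it doesn't affect the outcome.)

(6, 7)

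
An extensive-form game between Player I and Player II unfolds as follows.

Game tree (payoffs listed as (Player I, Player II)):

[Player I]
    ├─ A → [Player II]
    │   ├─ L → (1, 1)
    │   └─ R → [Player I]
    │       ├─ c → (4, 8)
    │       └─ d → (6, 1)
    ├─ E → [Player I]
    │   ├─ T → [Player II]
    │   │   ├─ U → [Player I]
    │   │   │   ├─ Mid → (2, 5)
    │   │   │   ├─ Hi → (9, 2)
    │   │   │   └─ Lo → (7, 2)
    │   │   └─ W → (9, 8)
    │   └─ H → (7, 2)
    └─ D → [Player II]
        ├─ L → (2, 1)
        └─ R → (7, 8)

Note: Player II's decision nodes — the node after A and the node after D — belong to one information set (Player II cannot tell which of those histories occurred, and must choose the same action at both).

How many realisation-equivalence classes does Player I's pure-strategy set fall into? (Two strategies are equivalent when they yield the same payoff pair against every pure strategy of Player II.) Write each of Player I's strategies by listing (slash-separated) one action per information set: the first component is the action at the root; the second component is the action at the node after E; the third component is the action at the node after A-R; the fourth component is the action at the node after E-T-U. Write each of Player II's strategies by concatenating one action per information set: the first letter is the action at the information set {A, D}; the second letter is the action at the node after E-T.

7

Player I has 36 pure strategies: A/T/c/Mid, A/T/c/Hi, A/T/c/Lo, A/T/d/Mid, A/T/d/Hi, A/T/d/Lo, A/H/c/Mid, A/H/c/Hi, A/H/c/Lo, A/H/d/Mid, A/H/d/Hi, A/H/d/Lo, E/T/c/Mid, E/T/c/Hi, E/T/c/Lo, E/T/d/Mid, E/T/d/Hi, E/T/d/Lo, E/H/c/Mid, E/H/c/Hi, E/H/c/Lo, E/H/d/Mid, E/H/d/Hi, E/H/d/Lo, D/T/c/Mid, D/T/c/Hi, D/T/c/Lo, D/T/d/Mid, D/T/d/Hi, D/T/d/Lo, D/H/c/Mid, D/H/c/Hi, D/H/c/Lo, D/H/d/Mid, D/H/d/Hi, D/H/d/Lo. Columns: LU, LW, RU, RW.
{A/T/c/Mid, A/T/c/Hi, A/T/c/Lo, A/H/c/Mid, A/H/c/Hi, A/H/c/Lo} → row (1,1) (1,1) (4,8) (4,8)
{A/T/d/Mid, A/T/d/Hi, A/T/d/Lo, A/H/d/Mid, A/H/d/Hi, A/H/d/Lo} → row (1,1) (1,1) (6,1) (6,1)
{E/T/c/Mid, E/T/d/Mid} → row (2,5) (9,8) (2,5) (9,8)
{E/T/c/Hi, E/T/d/Hi} → row (9,2) (9,8) (9,2) (9,8)
{E/T/c/Lo, E/T/d/Lo} → row (7,2) (9,8) (7,2) (9,8)
{E/H/c/Mid, E/H/c/Hi, E/H/c/Lo, E/H/d/Mid, E/H/d/Hi, E/H/d/Lo} → row (7,2) (7,2) (7,2) (7,2)
{D/T/c/Mid, D/T/c/Hi, D/T/c/Lo, D/T/d/Mid, D/T/d/Hi, D/T/d/Lo, D/H/c/Mid, D/H/c/Hi, D/H/c/Lo, D/H/d/Mid, D/H/d/Hi, D/H/d/Lo} → row (2,1) (2,1) (7,8) (7,8)
That's 7 distinct rows out of 36 strategies.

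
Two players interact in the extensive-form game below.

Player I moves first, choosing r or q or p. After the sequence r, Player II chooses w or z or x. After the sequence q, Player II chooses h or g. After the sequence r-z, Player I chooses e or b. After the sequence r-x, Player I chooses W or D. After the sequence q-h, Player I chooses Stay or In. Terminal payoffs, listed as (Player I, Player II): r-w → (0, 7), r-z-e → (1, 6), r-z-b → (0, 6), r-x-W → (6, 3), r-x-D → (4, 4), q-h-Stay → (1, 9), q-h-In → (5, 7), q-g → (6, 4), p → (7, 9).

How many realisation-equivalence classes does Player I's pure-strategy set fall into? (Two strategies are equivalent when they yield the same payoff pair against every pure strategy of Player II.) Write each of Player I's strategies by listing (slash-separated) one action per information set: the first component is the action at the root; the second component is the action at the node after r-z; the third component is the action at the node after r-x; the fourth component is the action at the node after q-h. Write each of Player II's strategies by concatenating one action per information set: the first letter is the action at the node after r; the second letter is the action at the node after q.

7

Player I has 24 pure strategies: r/e/W/Stay, r/e/W/In, r/e/D/Stay, r/e/D/In, r/b/W/Stay, r/b/W/In, r/b/D/Stay, r/b/D/In, q/e/W/Stay, q/e/W/In, q/e/D/Stay, q/e/D/In, q/b/W/Stay, q/b/W/In, q/b/D/Stay, q/b/D/In, p/e/W/Stay, p/e/W/In, p/e/D/Stay, p/e/D/In, p/b/W/Stay, p/b/W/In, p/b/D/Stay, p/b/D/In. Columns: wh, wg, zh, zg, xh, xg.
{r/e/W/Stay, r/e/W/In} → row (0,7) (0,7) (1,6) (1,6) (6,3) (6,3)
{r/e/D/Stay, r/e/D/In} → row (0,7) (0,7) (1,6) (1,6) (4,4) (4,4)
{r/b/W/Stay, r/b/W/In} → row (0,7) (0,7) (0,6) (0,6) (6,3) (6,3)
{r/b/D/Stay, r/b/D/In} → row (0,7) (0,7) (0,6) (0,6) (4,4) (4,4)
{q/e/W/Stay, q/e/D/Stay, q/b/W/Stay, q/b/D/Stay} → row (1,9) (6,4) (1,9) (6,4) (1,9) (6,4)
{q/e/W/In, q/e/D/In, q/b/W/In, q/b/D/In} → row (5,7) (6,4) (5,7) (6,4) (5,7) (6,4)
{p/e/W/Stay, p/e/W/In, p/e/D/Stay, p/e/D/In, p/b/W/Stay, p/b/W/In, p/b/D/Stay, p/b/D/In} → row (7,9) (7,9) (7,9) (7,9) (7,9) (7,9)
That's 7 distinct rows out of 24 strategies.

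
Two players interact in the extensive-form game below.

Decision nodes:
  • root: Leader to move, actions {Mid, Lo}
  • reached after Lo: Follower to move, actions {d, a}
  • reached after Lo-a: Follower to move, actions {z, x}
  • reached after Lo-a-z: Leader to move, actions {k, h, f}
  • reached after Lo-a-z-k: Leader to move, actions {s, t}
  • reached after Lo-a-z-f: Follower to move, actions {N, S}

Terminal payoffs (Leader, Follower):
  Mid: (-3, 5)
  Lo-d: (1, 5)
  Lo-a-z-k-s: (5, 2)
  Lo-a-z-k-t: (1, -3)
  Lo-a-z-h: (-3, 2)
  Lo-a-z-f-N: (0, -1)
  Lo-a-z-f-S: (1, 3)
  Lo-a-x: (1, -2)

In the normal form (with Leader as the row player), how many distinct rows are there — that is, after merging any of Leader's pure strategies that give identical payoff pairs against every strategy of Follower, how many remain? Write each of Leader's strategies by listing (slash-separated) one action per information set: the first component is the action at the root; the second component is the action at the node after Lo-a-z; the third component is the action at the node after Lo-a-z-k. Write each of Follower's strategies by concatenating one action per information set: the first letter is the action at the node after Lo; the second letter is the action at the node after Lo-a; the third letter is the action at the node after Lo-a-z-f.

5

Leader has 12 pure strategies: Mid/k/s, Mid/k/t, Mid/h/s, Mid/h/t, Mid/f/s, Mid/f/t, Lo/k/s, Lo/k/t, Lo/h/s, Lo/h/t, Lo/f/s, Lo/f/t. Columns: dzN, dzS, dxN, dxS, azN, azS, axN, axS.
{Mid/k/s, Mid/k/t, Mid/h/s, Mid/h/t, Mid/f/s, Mid/f/t} → row (-3,5) (-3,5) (-3,5) (-3,5) (-3,5) (-3,5) (-3,5) (-3,5)
{Lo/k/s} → row (1,5) (1,5) (1,5) (1,5) (5,2) (5,2) (1,-2) (1,-2)
{Lo/k/t} → row (1,5) (1,5) (1,5) (1,5) (1,-3) (1,-3) (1,-2) (1,-2)
{Lo/h/s, Lo/h/t} → row (1,5) (1,5) (1,5) (1,5) (-3,2) (-3,2) (1,-2) (1,-2)
{Lo/f/s, Lo/f/t} → row (1,5) (1,5) (1,5) (1,5) (0,-1) (1,3) (1,-2) (1,-2)
That's 5 distinct rows out of 12 strategies.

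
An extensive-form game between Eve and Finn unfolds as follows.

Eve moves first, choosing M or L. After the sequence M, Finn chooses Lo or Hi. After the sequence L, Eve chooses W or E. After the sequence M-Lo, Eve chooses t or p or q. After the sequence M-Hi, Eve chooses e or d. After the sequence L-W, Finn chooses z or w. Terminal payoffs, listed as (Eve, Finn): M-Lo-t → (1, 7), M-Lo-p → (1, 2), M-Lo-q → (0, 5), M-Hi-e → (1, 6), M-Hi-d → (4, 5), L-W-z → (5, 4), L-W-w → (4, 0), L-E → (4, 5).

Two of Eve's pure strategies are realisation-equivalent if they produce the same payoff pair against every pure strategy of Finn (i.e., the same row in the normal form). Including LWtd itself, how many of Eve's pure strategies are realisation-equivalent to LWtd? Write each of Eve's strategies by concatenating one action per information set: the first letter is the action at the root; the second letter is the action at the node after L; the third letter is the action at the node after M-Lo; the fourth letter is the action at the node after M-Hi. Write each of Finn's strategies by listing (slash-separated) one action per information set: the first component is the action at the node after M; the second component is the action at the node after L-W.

6

Row for LWtd (columns Lo/z, Lo/w, Hi/z, Hi/w): (5,4) (4,0) (5,4) (4,0).
Under LWtd, Eve's choice at the node after M-Lo and at the node after M-Hi can never be reached regardless of what Finn does, so varying those choices leaves every outcome unchanged.
Holding the reachable choices fixed and varying the unreachable ones freely already gives 3 × 2 = 6 equivalent strategies.
No other strategy reproduces this row, so those 6 are the full class: LWte, LWtd, LWpe, LWpd, LWqe, LWqd.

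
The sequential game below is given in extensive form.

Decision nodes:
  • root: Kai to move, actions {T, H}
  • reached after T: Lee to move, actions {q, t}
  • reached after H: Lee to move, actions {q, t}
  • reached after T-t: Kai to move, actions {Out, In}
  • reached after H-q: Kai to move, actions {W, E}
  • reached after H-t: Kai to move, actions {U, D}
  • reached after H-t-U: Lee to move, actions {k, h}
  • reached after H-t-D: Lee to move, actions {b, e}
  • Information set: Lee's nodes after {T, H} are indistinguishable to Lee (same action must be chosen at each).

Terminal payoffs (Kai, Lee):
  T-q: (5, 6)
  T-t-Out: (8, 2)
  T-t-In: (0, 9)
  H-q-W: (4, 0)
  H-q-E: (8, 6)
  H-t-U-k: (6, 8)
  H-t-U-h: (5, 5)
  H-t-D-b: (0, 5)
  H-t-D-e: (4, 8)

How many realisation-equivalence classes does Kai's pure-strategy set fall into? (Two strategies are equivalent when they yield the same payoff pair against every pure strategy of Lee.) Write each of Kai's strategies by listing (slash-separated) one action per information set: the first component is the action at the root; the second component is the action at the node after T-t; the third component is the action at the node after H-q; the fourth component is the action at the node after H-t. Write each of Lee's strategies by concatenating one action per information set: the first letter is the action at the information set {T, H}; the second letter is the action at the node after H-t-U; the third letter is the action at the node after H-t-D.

6

Kai has 16 pure strategies: T/Out/W/U, T/Out/W/D, T/Out/E/U, T/Out/E/D, T/In/W/U, T/In/W/D, T/In/E/U, T/In/E/D, H/Out/W/U, H/Out/W/D, H/Out/E/U, H/Out/E/D, H/In/W/U, H/In/W/D, H/In/E/U, H/In/E/D. Columns: qkb, qke, qhb, qhe, tkb, tke, thb, the.
{T/Out/W/U, T/Out/W/D, T/Out/E/U, T/Out/E/D} → row (5,6) (5,6) (5,6) (5,6) (8,2) (8,2) (8,2) (8,2)
{T/In/W/U, T/In/W/D, T/In/E/U, T/In/E/D} → row (5,6) (5,6) (5,6) (5,6) (0,9) (0,9) (0,9) (0,9)
{H/Out/W/U, H/In/W/U} → row (4,0) (4,0) (4,0) (4,0) (6,8) (6,8) (5,5) (5,5)
{H/Out/W/D, H/In/W/D} → row (4,0) (4,0) (4,0) (4,0) (0,5) (4,8) (0,5) (4,8)
{H/Out/E/U, H/In/E/U} → row (8,6) (8,6) (8,6) (8,6) (6,8) (6,8) (5,5) (5,5)
{H/Out/E/D, H/In/E/D} → row (8,6) (8,6) (8,6) (8,6) (0,5) (4,8) (0,5) (4,8)
That's 6 distinct rows out of 16 strategies.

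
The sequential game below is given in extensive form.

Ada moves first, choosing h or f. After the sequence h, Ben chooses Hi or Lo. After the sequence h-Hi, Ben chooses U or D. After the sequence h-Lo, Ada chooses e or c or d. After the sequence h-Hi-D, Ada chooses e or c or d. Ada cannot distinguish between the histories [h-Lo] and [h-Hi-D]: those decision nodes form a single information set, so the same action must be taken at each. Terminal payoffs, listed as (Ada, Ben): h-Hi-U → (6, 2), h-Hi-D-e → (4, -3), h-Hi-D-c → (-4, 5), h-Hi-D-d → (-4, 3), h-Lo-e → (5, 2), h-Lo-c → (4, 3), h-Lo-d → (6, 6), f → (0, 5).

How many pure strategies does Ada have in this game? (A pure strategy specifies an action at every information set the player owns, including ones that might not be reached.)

Ada owns the root with actions {h, f} — two choices.
Ada owns the information set {h-Lo, h-Hi-D} with actions {e, c, d} — three choices.
A pure strategy fixes one action at each information set independently, so the count is the product 2 × 3 = 6.

6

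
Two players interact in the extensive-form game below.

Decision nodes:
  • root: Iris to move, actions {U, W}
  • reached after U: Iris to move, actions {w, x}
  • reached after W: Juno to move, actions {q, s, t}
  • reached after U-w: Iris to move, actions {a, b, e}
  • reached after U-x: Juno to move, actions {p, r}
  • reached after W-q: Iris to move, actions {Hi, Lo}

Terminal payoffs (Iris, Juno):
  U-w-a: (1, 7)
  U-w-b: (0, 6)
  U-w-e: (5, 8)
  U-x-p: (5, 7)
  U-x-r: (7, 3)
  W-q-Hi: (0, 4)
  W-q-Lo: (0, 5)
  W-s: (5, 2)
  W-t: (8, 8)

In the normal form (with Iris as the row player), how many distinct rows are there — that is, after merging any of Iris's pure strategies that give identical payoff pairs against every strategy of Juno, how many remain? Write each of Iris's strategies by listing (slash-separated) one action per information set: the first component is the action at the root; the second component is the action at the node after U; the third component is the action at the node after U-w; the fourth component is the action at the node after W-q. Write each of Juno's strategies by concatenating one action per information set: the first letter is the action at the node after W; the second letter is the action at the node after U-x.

Iris has 24 pure strategies: U/w/a/Hi, U/w/a/Lo, U/w/b/Hi, U/w/b/Lo, U/w/e/Hi, U/w/e/Lo, U/x/a/Hi, U/x/a/Lo, U/x/b/Hi, U/x/b/Lo, U/x/e/Hi, U/x/e/Lo, W/w/a/Hi, W/w/a/Lo, W/w/b/Hi, W/w/b/Lo, W/w/e/Hi, W/w/e/Lo, W/x/a/Hi, W/x/a/Lo, W/x/b/Hi, W/x/b/Lo, W/x/e/Hi, W/x/e/Lo. Columns: qp, qr, sp, sr, tp, tr.
{U/w/a/Hi, U/w/a/Lo} → row (1,7) (1,7) (1,7) (1,7) (1,7) (1,7)
{U/w/b/Hi, U/w/b/Lo} → row (0,6) (0,6) (0,6) (0,6) (0,6) (0,6)
{U/w/e/Hi, U/w/e/Lo} → row (5,8) (5,8) (5,8) (5,8) (5,8) (5,8)
{U/x/a/Hi, U/x/a/Lo, U/x/b/Hi, U/x/b/Lo, U/x/e/Hi, U/x/e/Lo} → row (5,7) (7,3) (5,7) (7,3) (5,7) (7,3)
{W/w/a/Hi, W/w/b/Hi, W/w/e/Hi, W/x/a/Hi, W/x/b/Hi, W/x/e/Hi} → row (0,4) (0,4) (5,2) (5,2) (8,8) (8,8)
{W/w/a/Lo, W/w/b/Lo, W/w/e/Lo, W/x/a/Lo, W/x/b/Lo, W/x/e/Lo} → row (0,5) (0,5) (5,2) (5,2) (8,8) (8,8)
That's 6 distinct rows out of 24 strategies.

6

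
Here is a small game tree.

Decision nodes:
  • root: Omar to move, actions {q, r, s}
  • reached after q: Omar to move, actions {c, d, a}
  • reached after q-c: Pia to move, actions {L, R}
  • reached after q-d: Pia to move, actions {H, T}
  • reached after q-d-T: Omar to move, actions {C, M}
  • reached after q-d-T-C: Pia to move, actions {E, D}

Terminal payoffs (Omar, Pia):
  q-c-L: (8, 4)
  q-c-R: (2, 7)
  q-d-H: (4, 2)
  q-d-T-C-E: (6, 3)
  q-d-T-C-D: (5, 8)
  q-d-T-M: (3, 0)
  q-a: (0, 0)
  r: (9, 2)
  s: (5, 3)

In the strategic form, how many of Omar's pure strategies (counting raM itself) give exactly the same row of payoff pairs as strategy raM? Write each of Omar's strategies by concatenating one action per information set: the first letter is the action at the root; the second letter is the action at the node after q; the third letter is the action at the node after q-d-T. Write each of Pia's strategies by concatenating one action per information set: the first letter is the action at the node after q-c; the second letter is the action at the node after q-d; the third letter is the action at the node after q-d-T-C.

Row for raM (columns LHE, LHD, LTE, LTD, RHE, RHD, RTE, RTD): (9,2) (9,2) (9,2) (9,2) (9,2) (9,2) (9,2) (9,2).
Under raM, Omar's choice at the node after q and at the node after q-d-T can never be reached regardless of what Pia does, so varying those choices leaves every outcome unchanged.
Holding the reachable choices fixed and varying the unreachable ones freely already gives 3 × 2 = 6 equivalent strategies.
No other strategy reproduces this row, so those 6 are the full class: rcC, rcM, rdC, rdM, raC, raM.

6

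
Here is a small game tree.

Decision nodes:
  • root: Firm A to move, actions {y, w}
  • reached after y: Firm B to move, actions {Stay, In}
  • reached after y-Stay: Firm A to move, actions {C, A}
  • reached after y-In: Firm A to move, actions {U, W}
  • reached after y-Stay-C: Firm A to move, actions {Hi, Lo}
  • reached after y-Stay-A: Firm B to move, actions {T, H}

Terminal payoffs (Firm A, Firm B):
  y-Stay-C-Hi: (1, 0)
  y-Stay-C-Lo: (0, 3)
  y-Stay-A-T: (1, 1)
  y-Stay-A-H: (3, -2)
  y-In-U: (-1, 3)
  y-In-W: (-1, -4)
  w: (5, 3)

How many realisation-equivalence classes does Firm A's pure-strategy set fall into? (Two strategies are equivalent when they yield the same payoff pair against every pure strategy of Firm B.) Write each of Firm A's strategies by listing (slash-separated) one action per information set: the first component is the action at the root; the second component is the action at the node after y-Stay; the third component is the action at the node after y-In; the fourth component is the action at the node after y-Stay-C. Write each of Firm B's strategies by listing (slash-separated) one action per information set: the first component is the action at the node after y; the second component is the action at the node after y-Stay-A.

7

Firm A has 16 pure strategies: y/C/U/Hi, y/C/U/Lo, y/C/W/Hi, y/C/W/Lo, y/A/U/Hi, y/A/U/Lo, y/A/W/Hi, y/A/W/Lo, w/C/U/Hi, w/C/U/Lo, w/C/W/Hi, w/C/W/Lo, w/A/U/Hi, w/A/U/Lo, w/A/W/Hi, w/A/W/Lo. Columns: Stay/T, Stay/H, In/T, In/H.
{y/C/U/Hi} → row (1,0) (1,0) (-1,3) (-1,3)
{y/C/U/Lo} → row (0,3) (0,3) (-1,3) (-1,3)
{y/C/W/Hi} → row (1,0) (1,0) (-1,-4) (-1,-4)
{y/C/W/Lo} → row (0,3) (0,3) (-1,-4) (-1,-4)
{y/A/U/Hi, y/A/U/Lo} → row (1,1) (3,-2) (-1,3) (-1,3)
{y/A/W/Hi, y/A/W/Lo} → row (1,1) (3,-2) (-1,-4) (-1,-4)
{w/C/U/Hi, w/C/U/Lo, w/C/W/Hi, w/C/W/Lo, w/A/U/Hi, w/A/U/Lo, w/A/W/Hi, w/A/W/Lo} → row (5,3) (5,3) (5,3) (5,3)
That's 7 distinct rows out of 16 strategies.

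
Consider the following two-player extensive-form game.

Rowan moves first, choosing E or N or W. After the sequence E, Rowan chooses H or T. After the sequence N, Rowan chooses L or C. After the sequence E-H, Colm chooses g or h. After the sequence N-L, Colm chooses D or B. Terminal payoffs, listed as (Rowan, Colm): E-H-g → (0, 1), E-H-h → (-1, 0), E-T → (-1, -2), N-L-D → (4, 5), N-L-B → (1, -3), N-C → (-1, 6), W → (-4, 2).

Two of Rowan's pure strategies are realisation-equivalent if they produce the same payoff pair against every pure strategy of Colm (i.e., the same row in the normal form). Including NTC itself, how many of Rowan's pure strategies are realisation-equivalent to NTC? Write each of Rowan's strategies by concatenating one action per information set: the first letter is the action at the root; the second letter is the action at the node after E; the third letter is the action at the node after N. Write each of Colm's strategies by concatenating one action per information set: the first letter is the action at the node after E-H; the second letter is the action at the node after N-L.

2

Row for NTC (columns gD, gB, hD, hB): (-1,6) (-1,6) (-1,6) (-1,6).
Under NTC, Rowan's choice at the node after E can never be reached regardless of what Colm does, so varying those choices leaves every outcome unchanged.
Holding the reachable choices fixed and varying the unreachable one freely already gives 2 equivalent strategies.
No other strategy reproduces this row, so those 2 are the full class: NHC, NTC.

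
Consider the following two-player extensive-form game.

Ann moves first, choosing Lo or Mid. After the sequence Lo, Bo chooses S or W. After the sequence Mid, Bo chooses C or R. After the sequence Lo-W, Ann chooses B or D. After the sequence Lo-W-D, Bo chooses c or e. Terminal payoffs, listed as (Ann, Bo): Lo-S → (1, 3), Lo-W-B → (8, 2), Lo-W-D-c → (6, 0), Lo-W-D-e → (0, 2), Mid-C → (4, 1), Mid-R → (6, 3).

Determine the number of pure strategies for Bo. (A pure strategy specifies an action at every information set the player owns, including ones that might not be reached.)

8

Bo owns the node after Lo with actions {S, W} — two choices.
Bo owns the node after Mid with actions {C, R} — two choices.
Bo owns the node after Lo-W-D with actions {c, e} — two choices.
A pure strategy fixes one action at each information set independently, so the count is the product 2 × 2 × 2 = 8.
(For reference, Ann has 4 pure strategies, giving a 8×4 normal-form matrix.)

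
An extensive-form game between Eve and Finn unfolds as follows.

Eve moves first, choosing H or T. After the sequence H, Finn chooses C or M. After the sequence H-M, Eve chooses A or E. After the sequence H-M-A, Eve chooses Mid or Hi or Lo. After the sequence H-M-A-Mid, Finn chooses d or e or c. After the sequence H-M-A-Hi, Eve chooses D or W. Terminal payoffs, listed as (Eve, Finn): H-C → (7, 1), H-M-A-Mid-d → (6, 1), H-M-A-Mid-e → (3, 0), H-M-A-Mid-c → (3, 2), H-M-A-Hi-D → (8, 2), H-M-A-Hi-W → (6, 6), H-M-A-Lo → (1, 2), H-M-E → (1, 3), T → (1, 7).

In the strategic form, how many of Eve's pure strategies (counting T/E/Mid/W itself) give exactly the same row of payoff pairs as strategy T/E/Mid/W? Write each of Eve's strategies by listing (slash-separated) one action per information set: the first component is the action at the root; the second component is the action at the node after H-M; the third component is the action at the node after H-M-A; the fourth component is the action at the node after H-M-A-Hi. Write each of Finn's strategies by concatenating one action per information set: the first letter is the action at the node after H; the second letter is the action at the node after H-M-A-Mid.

Row for T/E/Mid/W (columns Cd, Ce, Cc, Md, Me, Mc): (1,7) (1,7) (1,7) (1,7) (1,7) (1,7).
Under T/E/Mid/W, Eve's choice at the node after H-M and at the node after H-M-A and at the node after H-M-A-Hi can never be reached regardless of what Finn does, so varying those choices leaves every outcome unchanged.
Holding the reachable choices fixed and varying the unreachable ones freely already gives 2 × 3 × 2 = 12 equivalent strategies.
No other strategy reproduces this row, so those 12 are the full class: T/A/Mid/D, T/A/Mid/W, T/A/Hi/D, T/A/Hi/W, T/A/Lo/D, T/A/Lo/W, T/E/Mid/D, T/E/Mid/W, T/E/Hi/D, T/E/Hi/W, T/E/Lo/D, T/E/Lo/W.

12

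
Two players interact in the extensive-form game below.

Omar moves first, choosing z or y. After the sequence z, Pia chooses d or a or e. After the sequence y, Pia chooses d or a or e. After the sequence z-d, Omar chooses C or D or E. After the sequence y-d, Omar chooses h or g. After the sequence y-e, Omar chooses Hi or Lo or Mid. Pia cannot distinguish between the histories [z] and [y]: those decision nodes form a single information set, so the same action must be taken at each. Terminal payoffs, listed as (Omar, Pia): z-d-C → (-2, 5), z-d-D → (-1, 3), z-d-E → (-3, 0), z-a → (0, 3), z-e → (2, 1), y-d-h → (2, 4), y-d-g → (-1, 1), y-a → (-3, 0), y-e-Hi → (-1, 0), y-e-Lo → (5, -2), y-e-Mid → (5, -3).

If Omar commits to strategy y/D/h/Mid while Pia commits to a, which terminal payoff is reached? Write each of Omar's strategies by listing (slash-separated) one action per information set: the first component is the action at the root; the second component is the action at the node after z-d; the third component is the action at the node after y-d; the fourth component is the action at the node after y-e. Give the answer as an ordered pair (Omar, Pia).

(-3, 0)

Trace the play path from the root:
  Omar plays y
  Pia plays a at [y]
→ terminal payoff (-3, 0).
(Omar's choice at the node after z-d is never reached on this path, so it doesn't affect the outcome.)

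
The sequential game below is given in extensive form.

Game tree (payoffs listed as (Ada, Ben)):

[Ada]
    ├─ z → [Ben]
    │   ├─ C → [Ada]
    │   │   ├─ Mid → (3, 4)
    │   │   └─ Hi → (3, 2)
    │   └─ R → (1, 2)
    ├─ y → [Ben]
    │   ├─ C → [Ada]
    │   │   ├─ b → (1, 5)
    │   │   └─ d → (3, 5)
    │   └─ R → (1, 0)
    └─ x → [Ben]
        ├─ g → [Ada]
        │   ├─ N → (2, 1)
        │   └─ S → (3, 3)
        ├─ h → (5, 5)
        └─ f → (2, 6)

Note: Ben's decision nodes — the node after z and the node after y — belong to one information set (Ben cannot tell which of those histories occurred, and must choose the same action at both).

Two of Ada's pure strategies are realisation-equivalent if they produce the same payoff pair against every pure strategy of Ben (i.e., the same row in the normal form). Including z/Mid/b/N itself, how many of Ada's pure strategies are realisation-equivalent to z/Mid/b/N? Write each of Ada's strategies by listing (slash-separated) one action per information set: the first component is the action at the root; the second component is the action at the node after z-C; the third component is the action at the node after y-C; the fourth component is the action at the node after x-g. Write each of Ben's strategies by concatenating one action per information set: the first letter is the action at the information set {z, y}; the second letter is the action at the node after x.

4

Row for z/Mid/b/N (columns Cg, Ch, Cf, Rg, Rh, Rf): (3,4) (3,4) (3,4) (1,2) (1,2) (1,2).
Under z/Mid/b/N, Ada's choice at the node after y-C and at the node after x-g can never be reached regardless of what Ben does, so varying those choices leaves every outcome unchanged.
Holding the reachable choices fixed and varying the unreachable ones freely already gives 2 × 2 = 4 equivalent strategies.
No other strategy reproduces this row, so those 4 are the full class: z/Mid/b/N, z/Mid/b/S, z/Mid/d/N, z/Mid/d/S.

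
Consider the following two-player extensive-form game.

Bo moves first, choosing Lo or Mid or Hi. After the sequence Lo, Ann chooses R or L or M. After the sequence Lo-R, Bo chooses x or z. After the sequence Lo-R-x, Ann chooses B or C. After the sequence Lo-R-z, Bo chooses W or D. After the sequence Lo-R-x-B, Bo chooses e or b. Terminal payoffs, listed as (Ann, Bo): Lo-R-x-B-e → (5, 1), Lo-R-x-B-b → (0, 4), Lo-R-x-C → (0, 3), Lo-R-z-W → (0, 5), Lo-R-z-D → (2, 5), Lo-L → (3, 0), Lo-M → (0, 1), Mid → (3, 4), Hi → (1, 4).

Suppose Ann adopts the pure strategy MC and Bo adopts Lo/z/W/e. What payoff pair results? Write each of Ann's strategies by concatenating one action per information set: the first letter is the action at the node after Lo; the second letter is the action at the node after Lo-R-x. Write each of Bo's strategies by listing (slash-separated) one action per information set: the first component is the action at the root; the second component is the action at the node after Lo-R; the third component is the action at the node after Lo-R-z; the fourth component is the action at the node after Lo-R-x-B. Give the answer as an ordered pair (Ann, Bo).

Trace the play path from the root:
  Bo plays Lo
  Ann plays M at [Lo]
→ terminal payoff (0, 1).
(Ann's choice at the node after Lo-R-x is never reached on this path, so it doesn't affect the outcome.)

(0, 1)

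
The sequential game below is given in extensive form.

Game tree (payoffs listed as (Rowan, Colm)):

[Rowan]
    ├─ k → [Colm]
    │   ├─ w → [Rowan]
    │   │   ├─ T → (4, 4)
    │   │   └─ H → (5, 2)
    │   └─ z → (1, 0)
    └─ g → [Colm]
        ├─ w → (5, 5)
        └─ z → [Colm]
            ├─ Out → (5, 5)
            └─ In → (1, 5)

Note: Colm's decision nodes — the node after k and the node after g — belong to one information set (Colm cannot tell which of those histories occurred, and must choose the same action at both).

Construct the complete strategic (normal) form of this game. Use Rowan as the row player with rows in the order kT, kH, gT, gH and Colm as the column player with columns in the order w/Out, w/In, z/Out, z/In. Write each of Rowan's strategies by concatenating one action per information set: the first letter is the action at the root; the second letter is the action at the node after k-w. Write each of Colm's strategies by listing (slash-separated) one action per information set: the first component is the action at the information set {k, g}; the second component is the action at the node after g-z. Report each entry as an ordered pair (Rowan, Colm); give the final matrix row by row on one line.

kT: (4,4) (4,4) (1,0) (1,0) | kH: (5,2) (5,2) (1,0) (1,0) | gT: (5,5) (5,5) (5,5) (1,5) | gH: (5,5) (5,5) (5,5) (1,5)

Row kT: w/Out→(4,4), w/In→(4,4), z/Out→(1,0), z/In→(1,0)
Row kH: w/Out→(5,2), w/In→(5,2), z/Out→(1,0), z/In→(1,0)
Row gT: w/Out→(5,5), w/In→(5,5), z/Out→(5,5), z/In→(1,5)
Row gH: w/Out→(5,5), w/In→(5,5), z/Out→(5,5), z/In→(1,5)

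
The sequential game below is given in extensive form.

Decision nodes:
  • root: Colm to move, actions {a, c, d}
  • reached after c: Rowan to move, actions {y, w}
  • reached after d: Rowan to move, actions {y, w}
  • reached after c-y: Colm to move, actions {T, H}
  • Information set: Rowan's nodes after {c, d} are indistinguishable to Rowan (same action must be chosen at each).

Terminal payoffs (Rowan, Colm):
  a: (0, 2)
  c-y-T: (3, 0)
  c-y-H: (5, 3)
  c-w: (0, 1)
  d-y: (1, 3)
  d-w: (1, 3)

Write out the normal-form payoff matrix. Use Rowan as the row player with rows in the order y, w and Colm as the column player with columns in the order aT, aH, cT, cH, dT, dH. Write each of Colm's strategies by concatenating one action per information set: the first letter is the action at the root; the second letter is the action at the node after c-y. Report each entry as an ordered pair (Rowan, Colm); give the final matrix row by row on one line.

y: (0,2) (0,2) (3,0) (5,3) (1,3) (1,3) | w: (0,2) (0,2) (0,1) (0,1) (1,3) (1,3)

           aT       aH       cT       cH       dT       dH
   y    (0,2)    (0,2)    (3,0)    (5,3)    (1,3)    (1,3)
   w    (0,2)    (0,2)    (0,1)    (0,1)    (1,3)    (1,3)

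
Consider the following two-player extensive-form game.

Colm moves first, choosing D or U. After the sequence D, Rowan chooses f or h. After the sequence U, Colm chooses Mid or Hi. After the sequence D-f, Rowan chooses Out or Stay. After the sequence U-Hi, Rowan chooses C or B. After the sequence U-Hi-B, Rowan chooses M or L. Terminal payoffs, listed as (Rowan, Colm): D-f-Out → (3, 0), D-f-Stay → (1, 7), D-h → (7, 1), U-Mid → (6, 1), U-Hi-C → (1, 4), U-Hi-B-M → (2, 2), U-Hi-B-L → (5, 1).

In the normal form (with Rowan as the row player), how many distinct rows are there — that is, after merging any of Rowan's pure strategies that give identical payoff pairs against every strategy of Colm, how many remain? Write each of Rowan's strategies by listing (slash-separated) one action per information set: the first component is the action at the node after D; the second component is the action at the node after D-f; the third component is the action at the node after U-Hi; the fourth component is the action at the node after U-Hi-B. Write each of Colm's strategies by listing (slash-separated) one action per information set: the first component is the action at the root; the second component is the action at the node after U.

9

Rowan has 16 pure strategies: f/Out/C/M, f/Out/C/L, f/Out/B/M, f/Out/B/L, f/Stay/C/M, f/Stay/C/L, f/Stay/B/M, f/Stay/B/L, h/Out/C/M, h/Out/C/L, h/Out/B/M, h/Out/B/L, h/Stay/C/M, h/Stay/C/L, h/Stay/B/M, h/Stay/B/L. Columns: D/Mid, D/Hi, U/Mid, U/Hi.
{f/Out/C/M, f/Out/C/L} → row (3,0) (3,0) (6,1) (1,4)
{f/Out/B/M} → row (3,0) (3,0) (6,1) (2,2)
{f/Out/B/L} → row (3,0) (3,0) (6,1) (5,1)
{f/Stay/C/M, f/Stay/C/L} → row (1,7) (1,7) (6,1) (1,4)
{f/Stay/B/M} → row (1,7) (1,7) (6,1) (2,2)
{f/Stay/B/L} → row (1,7) (1,7) (6,1) (5,1)
{h/Out/C/M, h/Out/C/L, h/Stay/C/M, h/Stay/C/L} → row (7,1) (7,1) (6,1) (1,4)
{h/Out/B/M, h/Stay/B/M} → row (7,1) (7,1) (6,1) (2,2)
{h/Out/B/L, h/Stay/B/L} → row (7,1) (7,1) (6,1) (5,1)
That's 9 distinct rows out of 16 strategies.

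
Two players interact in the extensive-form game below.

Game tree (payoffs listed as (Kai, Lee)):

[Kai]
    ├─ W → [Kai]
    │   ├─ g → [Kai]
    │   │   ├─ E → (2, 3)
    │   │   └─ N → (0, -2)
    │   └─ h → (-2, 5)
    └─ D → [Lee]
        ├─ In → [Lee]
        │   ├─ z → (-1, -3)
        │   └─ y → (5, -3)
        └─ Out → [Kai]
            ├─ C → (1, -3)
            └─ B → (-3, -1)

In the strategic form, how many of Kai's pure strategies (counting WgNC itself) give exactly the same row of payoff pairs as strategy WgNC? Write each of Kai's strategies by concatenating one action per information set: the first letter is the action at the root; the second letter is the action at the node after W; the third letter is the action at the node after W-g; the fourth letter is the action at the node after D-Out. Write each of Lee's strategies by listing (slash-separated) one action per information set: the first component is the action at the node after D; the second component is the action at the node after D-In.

Row for WgNC (columns In/z, In/y, Out/z, Out/y): (0,-2) (0,-2) (0,-2) (0,-2).
Under WgNC, Kai's choice at the node after D-Out can never be reached regardless of what Lee does, so varying those choices leaves every outcome unchanged.
Holding the reachable choices fixed and varying the unreachable one freely already gives 2 equivalent strategies.
No other strategy reproduces this row, so those 2 are the full class: WgNC, WgNB.

2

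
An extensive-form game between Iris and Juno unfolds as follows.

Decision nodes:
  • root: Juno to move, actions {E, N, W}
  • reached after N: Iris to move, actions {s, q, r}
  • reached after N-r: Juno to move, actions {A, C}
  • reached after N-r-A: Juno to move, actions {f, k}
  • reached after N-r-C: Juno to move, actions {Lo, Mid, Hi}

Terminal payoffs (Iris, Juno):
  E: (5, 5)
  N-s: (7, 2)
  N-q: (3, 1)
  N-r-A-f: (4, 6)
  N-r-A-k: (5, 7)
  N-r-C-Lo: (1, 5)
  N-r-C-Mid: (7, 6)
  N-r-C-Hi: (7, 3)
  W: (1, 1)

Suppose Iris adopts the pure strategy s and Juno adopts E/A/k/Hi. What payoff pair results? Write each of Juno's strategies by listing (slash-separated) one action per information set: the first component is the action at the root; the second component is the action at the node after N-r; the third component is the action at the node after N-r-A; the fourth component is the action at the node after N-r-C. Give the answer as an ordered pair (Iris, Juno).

Trace the play path from the root:
  Juno plays E
→ terminal payoff (5, 5).
(Iris's choice at the node after N is never reached on this path, so it doesn't affect the outcome.)

(5, 5)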